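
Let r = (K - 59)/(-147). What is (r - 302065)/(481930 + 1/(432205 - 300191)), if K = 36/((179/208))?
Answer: -149896866738544/239153244891939 ≈ -0.62678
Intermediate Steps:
K = 7488/179 (K = 36/((179*(1/208))) = 36/(179/208) = 36*(208/179) = 7488/179 ≈ 41.832)
r = 439/3759 (r = (7488/179 - 59)/(-147) = -3073/179*(-1/147) = 439/3759 ≈ 0.11679)
(r - 302065)/(481930 + 1/(432205 - 300191)) = (439/3759 - 302065)/(481930 + 1/(432205 - 300191)) = -1135461896/(3759*(481930 + 1/132014)) = -1135461896/(3759*63621507021/132014) = -1135461896/3759*132014/63621507021 = -149896866738544/239153244891939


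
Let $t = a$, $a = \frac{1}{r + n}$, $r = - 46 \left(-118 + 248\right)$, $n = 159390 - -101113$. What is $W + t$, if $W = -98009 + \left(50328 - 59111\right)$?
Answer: $- \frac{27181020215}{254523} \approx -1.0679 \cdot 10^{5}$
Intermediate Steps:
$n = 260503$ ($n = 159390 + 101113 = 260503$)
$r = -5980$ ($r = \left(-46\right) 130 = -5980$)
$W = -106792$ ($W = -98009 - 8783 = -106792$)
$a = \frac{1}{254523}$ ($a = \frac{1}{-5980 + 260503} = \frac{1}{254523} \approx 3.9289 \cdot 10^{-6}$)
$t = \frac{1}{254523} \approx 3.9289 \cdot 10^{-6}$
$W + t = -106792 + \frac{1}{254523} = - \frac{27181020215}{254523}$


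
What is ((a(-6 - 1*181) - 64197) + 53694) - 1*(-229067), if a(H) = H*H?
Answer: 253533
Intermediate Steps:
a(H) = H**2
((a(-6 - 1*181) - 64197) + 53694) - 1*(-229067) = (((-6 - 1*181)**2 - 64197) + 53694) - 1*(-229067) = (((-6 - 181)**2 - 64197) + 53694) + 229067 = (((-187)**2 - 64197) + 53694) + 229067 = ((34969 - 64197) + 53694) + 229067 = (-29228 + 53694) + 229067 = 24466 + 229067 = 253533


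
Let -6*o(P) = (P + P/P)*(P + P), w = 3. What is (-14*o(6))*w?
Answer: 588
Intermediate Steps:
o(P) = -P*(1 + P)/3 (o(P) = -(P + P/P)*(P + P)/6 = -(P + 1)*2*P/6 = -(1 + P)*2*P/6 = -P*(1 + P)/3)
(-14*o(6))*w = -(-14)*6*(1 + 6)/3*3 = -(-14)*6*7/3*3 = -14*(-14)*3 = 196*3 = 588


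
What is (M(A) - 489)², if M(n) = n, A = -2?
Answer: 241081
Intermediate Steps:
(M(A) - 489)² = (-2 - 489)² = (-491)² = 241081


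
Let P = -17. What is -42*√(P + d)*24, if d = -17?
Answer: -1008*I*√34 ≈ -5877.6*I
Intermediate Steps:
-42*√(P + d)*24 = -42*√(-17 - 17)*24 = -42*I*√34*24 = -1008*I*√34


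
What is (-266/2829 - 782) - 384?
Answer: -3298880/2829 ≈ -1166.1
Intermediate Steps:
(-266/2829 - 782) - 384 = -2212544/2829 - 384 = -3298880/2829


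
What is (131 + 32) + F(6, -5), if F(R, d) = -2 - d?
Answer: 166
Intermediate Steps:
(131 + 32) + F(6, -5) = (131 + 32) + (-2 - 1*(-5)) = 163 + (-2 + 5) = 163 + 3 = 166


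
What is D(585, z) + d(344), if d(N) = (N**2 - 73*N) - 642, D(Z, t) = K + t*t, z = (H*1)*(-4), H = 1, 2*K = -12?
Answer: 92592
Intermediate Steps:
K = -6 (K = (1/2)*(-12) = -6)
z = -4 (z = (1*1)*(-4) = 1*(-4) = -4)
D(Z, t) = -6 + t**2 (D(Z, t) = -6 + t*t = -6 + t**2)
d(N) = -642 + N**2 - 73*N
D(585, z) + d(344) = (-6 + (-4)**2) + (-642 + 344**2 - 73*344) = (-6 + 16) + (-642 + 118336 - 25112) = 10 + 92582 = 92592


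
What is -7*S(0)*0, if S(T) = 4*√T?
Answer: 0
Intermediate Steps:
-7*S(0)*0 = -28*√0*0 = -28*0*0 = -7*0*0 = 0*0 = 0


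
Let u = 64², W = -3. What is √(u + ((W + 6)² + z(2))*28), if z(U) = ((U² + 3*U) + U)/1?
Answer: 2*√1171 ≈ 68.440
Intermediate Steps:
z(U) = U² + 4*U (z(U) = (U² + 4*U)*1 = U² + 4*U)
u = 4096
√(u + ((W + 6)² + z(2))*28) = √(4096 + ((-3 + 6)² + 2*(4 + 2))*28) = √(4096 + (3² + 2*6)*28) = √(4096 + (9 + 12)*28) = √(4096 + 21*28) = √(4096 + 588) = √4684 = 2*√1171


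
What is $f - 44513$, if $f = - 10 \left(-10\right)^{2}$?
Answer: $-45513$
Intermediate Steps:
$f = -1000$ ($f = \left(-10\right) 100 = -1000$)
$f - 44513 = -1000 - 44513 = -45513$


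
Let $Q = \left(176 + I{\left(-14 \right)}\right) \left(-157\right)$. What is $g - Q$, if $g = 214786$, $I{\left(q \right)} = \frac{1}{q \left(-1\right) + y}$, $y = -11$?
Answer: $\frac{727411}{3} \approx 2.4247 \cdot 10^{5}$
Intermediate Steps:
$I{\left(q \right)} = \frac{1}{-11 - q}$ ($I{\left(q \right)} = \frac{1}{q \left(-1\right) - 11} = \frac{1}{- q - 11} = \frac{1}{-11 - q}$)
$Q = - \frac{83053}{3}$ ($Q = \left(176 - \frac{1}{11 - 14}\right) \left(-157\right) = \left(176 - \frac{1}{-3}\right) \left(-157\right) = \left(176 - - \frac{1}{3}\right) \left(-157\right) = \left(176 + \frac{1}{3}\right) \left(-157\right) = \frac{529}{3} \left(-157\right) = - \frac{83053}{3} \approx -27684.0$)
$g - Q = 214786 - - \frac{83053}{3} = 214786 + \frac{83053}{3} = \frac{727411}{3}$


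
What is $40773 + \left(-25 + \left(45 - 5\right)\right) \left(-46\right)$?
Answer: $40083$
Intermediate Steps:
$40773 + \left(-25 + \left(45 - 5\right)\right) \left(-46\right) = 40773 + \left(-25 + 40\right) \left(-46\right) = 40773 + 15 \left(-46\right) = 40773 - 690 = 40083$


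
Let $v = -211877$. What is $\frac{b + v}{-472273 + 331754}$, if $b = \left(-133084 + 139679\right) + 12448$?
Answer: $\frac{192834}{140519} \approx 1.3723$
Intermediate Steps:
$b = 19043$ ($b = 6595 + 12448 = 19043$)
$\frac{b + v}{-472273 + 331754} = \frac{19043 - 211877}{-472273 + 331754} = - \frac{192834}{-140519} = \left(-192834\right) \left(- \frac{1}{140519}\right) = \frac{192834}{140519}$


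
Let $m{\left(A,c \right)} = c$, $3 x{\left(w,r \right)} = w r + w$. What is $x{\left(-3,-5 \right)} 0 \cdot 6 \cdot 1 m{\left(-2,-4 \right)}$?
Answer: $0$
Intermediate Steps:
$x{\left(w,r \right)} = \frac{w}{3} + \frac{r w}{3}$ ($x{\left(w,r \right)} = \frac{w r + w}{3} = \frac{r w + w}{3} = \frac{w + r w}{3} = \frac{w}{3} + \frac{r w}{3}$)
$x{\left(-3,-5 \right)} 0 \cdot 6 \cdot 1 m{\left(-2,-4 \right)} = \frac{1}{3} \left(-3\right) \left(1 - 5\right) 0 \cdot 6 \cdot 1 \left(-4\right) = \frac{1}{3} \left(-3\right) \left(-4\right) 0 \cdot 1 \left(-4\right) = 4 \cdot 0 \left(-4\right) = 0 \left(-4\right) = 0$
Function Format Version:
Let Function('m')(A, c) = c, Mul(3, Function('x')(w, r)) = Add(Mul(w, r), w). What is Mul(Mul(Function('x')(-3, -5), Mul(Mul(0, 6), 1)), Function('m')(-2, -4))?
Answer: 0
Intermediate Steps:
Function('x')(w, r) = Add(Mul(Rational(1, 3), w), Mul(Rational(1, 3), r, w)) (Function('x')(w, r) = Mul(Rational(1, 3), Add(Mul(w, r), w)) = Mul(Rational(1, 3), Add(Mul(r, w), w)) = Mul(Rational(1, 3), Add(w, Mul(r, w))) = Add(Mul(Rational(1, 3), w), Mul(Rational(1, 3), r, w)))
Mul(Mul(Function('x')(-3, -5), Mul(Mul(0, 6), 1)), Function('m')(-2, -4)) = Mul(Mul(Mul(Rational(1, 3), -3, Add(1, -5)), Mul(Mul(0, 6), 1)), -4) = Mul(Mul(Mul(Rational(1, 3), -3, -4), Mul(0, 1)), -4) = Mul(Mul(4, 0), -4) = Mul(0, -4) = 0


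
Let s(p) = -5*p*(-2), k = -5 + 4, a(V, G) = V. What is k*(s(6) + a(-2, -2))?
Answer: -58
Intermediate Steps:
k = -1
s(p) = 10*p
k*(s(6) + a(-2, -2)) = -(10*6 - 2) = -(60 - 2) = -1*58 = -58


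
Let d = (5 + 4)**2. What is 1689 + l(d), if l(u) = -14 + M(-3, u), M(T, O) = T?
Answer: 1672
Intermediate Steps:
d = 81 (d = 9**2 = 81)
l(u) = -17 (l(u) = -14 - 3 = -17)
1689 + l(d) = 1689 - 17 = 1672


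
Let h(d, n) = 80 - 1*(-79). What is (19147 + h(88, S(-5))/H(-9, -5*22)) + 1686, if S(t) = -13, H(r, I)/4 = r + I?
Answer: 9916349/476 ≈ 20833.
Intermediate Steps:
H(r, I) = 4*I + 4*r (H(r, I) = 4*(r + I) = 4*(I + r) = 4*I + 4*r)
h(d, n) = 159 (h(d, n) = 80 + 79 = 159)
(19147 + h(88, S(-5))/H(-9, -5*22)) + 1686 = (19147 + 159/(4*(-5*22) + 4*(-9))) + 1686 = (19147 + 159/(4*(-110) - 36)) + 1686 = (19147 + 159/(-440 - 36)) + 1686 = (19147 + 159/(-476)) + 1686 = (19147 + 159*(-1/476)) + 1686 = (19147 - 159/476) + 1686 = 9113813/476 + 1686 = 9916349/476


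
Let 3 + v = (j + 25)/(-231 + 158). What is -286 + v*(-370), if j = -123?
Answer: 23892/73 ≈ 327.29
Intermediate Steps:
v = -121/73 (v = -3 + (-123 + 25)/(-231 + 158) = -3 - 98/(-73) = -3 - 98*(-1/73) = -3 + 98/73 = -121/73 ≈ -1.6575)
-286 + v*(-370) = -286 - 121/73*(-370) = -286 + 44770/73 = 23892/73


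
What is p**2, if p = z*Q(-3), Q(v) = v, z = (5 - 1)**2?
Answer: 2304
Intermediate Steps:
z = 16 (z = 4**2 = 16)
p = -48 (p = 16*(-3) = -48)
p**2 = (-48)**2 = 2304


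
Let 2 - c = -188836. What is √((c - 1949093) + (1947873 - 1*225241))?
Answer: I*√37623 ≈ 193.97*I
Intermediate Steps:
c = 188838 (c = 2 - 1*(-188836) = 2 + 188836 = 188838)
√((c - 1949093) + (1947873 - 1*225241)) = √((188838 - 1949093) + (1947873 - 1*225241)) = √(-1760255 + (1947873 - 225241)) = √(-1760255 + 1722632) = √(-37623) = I*√37623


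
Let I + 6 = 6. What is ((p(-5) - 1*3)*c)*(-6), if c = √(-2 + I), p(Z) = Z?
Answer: 48*I*√2 ≈ 67.882*I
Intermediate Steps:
I = 0 (I = -6 + 6 = 0)
c = I*√2 (c = √(-2 + 0) = √(-2) = I*√2 ≈ 1.4142*I)
((p(-5) - 1*3)*c)*(-6) = ((-5 - 1*3)*(I*√2))*(-6) = ((-5 - 3)*(I*√2))*(-6) = -8*I*√2*(-6) = 48*I*√2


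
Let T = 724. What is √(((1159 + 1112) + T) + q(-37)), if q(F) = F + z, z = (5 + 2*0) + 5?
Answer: 2*√742 ≈ 54.479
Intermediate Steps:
z = 10 (z = (5 + 0) + 5 = 5 + 5 = 10)
q(F) = 10 + F (q(F) = F + 10 = 10 + F)
√(((1159 + 1112) + T) + q(-37)) = √(((1159 + 1112) + 724) + (10 - 37)) = √((2271 + 724) - 27) = √(2995 - 27) = √2968 = 2*√742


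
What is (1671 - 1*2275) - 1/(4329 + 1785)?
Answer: -3692857/6114 ≈ -604.00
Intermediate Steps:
(1671 - 1*2275) - 1/(4329 + 1785) = (1671 - 2275) - 1/6114 = -604 - 1*1/6114 = -604 - 1/6114 = -3692857/6114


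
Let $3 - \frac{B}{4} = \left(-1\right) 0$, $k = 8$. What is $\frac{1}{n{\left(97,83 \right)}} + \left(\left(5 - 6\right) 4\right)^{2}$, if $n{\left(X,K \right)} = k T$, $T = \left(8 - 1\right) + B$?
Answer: $\frac{2433}{152} \approx 16.007$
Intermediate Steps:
$B = 12$ ($B = 12 - 4 \left(\left(-1\right) 0\right) = 12 - 0 = 12 + 0 = 12$)
$T = 19$ ($T = \left(8 - 1\right) + 12 = 7 + 12 = 19$)
$n{\left(X,K \right)} = 152$ ($n{\left(X,K \right)} = 8 \cdot 19 = 152$)
$\frac{1}{n{\left(97,83 \right)}} + \left(\left(5 - 6\right) 4\right)^{2} = \frac{1}{152} + \left(\left(5 - 6\right) 4\right)^{2} = \frac{1}{152} + \left(\left(-1\right) 4\right)^{2} = \frac{1}{152} + \left(-4\right)^{2} = \frac{1}{152} + 16 = \frac{2433}{152}$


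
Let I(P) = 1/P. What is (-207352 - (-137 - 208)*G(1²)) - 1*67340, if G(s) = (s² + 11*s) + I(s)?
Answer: -270207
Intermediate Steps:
G(s) = 1/s + s² + 11*s (G(s) = (s² + 11*s) + 1/s = 1/s + s² + 11*s)
(-207352 - (-137 - 208)*G(1²)) - 1*67340 = (-207352 - (-137 - 208)*(1 + (1²)²*(11 + 1²))/(1²)) - 1*67340 = (-207352 - (-345)*(1 + 1²*(11 + 1))/1) - 67340 = (-207352 - (-345)*1*(1 + 1*12)) - 67340 = (-207352 - (-345)*1*(1 + 12)) - 67340 = (-207352 - (-345)*1*13) - 67340 = (-207352 - (-345)*13) - 67340 = (-207352 - 1*(-4485)) - 67340 = (-207352 + 4485) - 67340 = -202867 - 67340 = -270207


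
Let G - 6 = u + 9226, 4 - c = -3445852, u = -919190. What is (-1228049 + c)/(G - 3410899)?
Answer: -2217807/4320857 ≈ -0.51328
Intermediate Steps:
c = 3445856 (c = 4 - 1*(-3445852) = 4 + 3445852 = 3445856)
G = -909958 (G = 6 + (-919190 + 9226) = 6 - 909964 = -909958)
(-1228049 + c)/(G - 3410899) = (-1228049 + 3445856)/(-909958 - 3410899) = 2217807/(-4320857) = 2217807*(-1/4320857) = -2217807/4320857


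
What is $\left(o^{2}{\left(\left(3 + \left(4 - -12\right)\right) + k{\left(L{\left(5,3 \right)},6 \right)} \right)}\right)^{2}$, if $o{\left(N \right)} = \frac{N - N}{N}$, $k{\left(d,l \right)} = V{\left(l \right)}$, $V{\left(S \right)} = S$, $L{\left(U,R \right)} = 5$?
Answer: $0$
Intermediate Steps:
$k{\left(d,l \right)} = l$
$o{\left(N \right)} = 0$ ($o{\left(N \right)} = \frac{0}{N} = 0$)
$\left(o^{2}{\left(\left(3 + \left(4 - -12\right)\right) + k{\left(L{\left(5,3 \right)},6 \right)} \right)}\right)^{2} = \left(0^{2}\right)^{2} = 0^{2} = 0$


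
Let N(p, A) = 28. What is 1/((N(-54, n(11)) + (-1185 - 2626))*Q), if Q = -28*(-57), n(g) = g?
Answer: -1/6037668 ≈ -1.6563e-7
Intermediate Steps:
Q = 1596
1/((N(-54, n(11)) + (-1185 - 2626))*Q) = 1/((28 + (-1185 - 2626))*1596) = (1/1596)/(28 - 3811) = (1/1596)/(-3783) = -1/3783*1/1596 = -1/6037668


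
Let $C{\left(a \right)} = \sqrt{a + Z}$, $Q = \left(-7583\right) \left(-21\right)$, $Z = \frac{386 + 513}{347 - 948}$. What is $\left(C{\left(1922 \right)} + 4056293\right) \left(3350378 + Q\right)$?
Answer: $14236051094953 + \frac{10528863 \sqrt{77076447}}{601} \approx 1.4236 \cdot 10^{13}$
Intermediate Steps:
$Z = - \frac{899}{601}$ ($Z = \frac{899}{-601} = 899 \left(- \frac{1}{601}\right) = - \frac{899}{601} \approx -1.4958$)
$Q = 159243$
$C{\left(a \right)} = \sqrt{- \frac{899}{601} + a}$ ($C{\left(a \right)} = \sqrt{a - \frac{899}{601}} = \sqrt{- \frac{899}{601} + a}$)
$\left(C{\left(1922 \right)} + 4056293\right) \left(3350378 + Q\right) = \left(\frac{\sqrt{-540299 + 361201 \cdot 1922}}{601} + 4056293\right) \left(3350378 + 159243\right) = \left(\frac{\sqrt{-540299 + 694228322}}{601} + 4056293\right) 3509621 = \left(\frac{\sqrt{693688023}}{601} + 4056293\right) 3509621 = \left(\frac{3 \sqrt{77076447}}{601} + 4056293\right) 3509621 = \left(4056293 + \frac{3 \sqrt{77076447}}{601}\right) 3509621 = 14236051094953 + \frac{10528863 \sqrt{77076447}}{601}$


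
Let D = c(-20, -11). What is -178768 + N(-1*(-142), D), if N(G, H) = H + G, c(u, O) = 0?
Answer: -178626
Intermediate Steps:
D = 0
N(G, H) = G + H
-178768 + N(-1*(-142), D) = -178768 + (-1*(-142) + 0) = -178768 + (142 + 0) = -178768 + 142 = -178626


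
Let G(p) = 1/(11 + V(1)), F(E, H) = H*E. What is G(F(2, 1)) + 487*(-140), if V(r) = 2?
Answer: -886339/13 ≈ -68180.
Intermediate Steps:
F(E, H) = E*H
G(p) = 1/13 (G(p) = 1/(11 + 2) = 1/13)
G(F(2, 1)) + 487*(-140) = 1/13 + 487*(-140) = 1/13 - 68180 = -886339/13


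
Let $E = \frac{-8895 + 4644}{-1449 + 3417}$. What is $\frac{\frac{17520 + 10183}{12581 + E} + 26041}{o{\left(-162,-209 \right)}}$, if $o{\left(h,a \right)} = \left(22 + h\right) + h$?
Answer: $- \frac{214901187647}{2492019138} \approx -86.236$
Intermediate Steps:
$o{\left(h,a \right)} = 22 + 2 h$
$E = - \frac{1417}{656}$ ($E = - \frac{4251}{1968} = \left(-4251\right) \frac{1}{1968} = - \frac{1417}{656} \approx -2.1601$)
$\frac{\frac{17520 + 10183}{12581 + E} + 26041}{o{\left(-162,-209 \right)}} = \frac{\frac{17520 + 10183}{12581 - \frac{1417}{656}} + 26041}{22 + 2 \left(-162\right)} = \frac{\frac{27703}{\frac{8251719}{656}} + 26041}{22 - 324} = \frac{27703 \cdot \frac{656}{8251719} + 26041}{-302} = \left(\frac{18173168}{8251719} + 26041\right) \left(- \frac{1}{302}\right) = \frac{214901187647}{8251719} \left(- \frac{1}{302}\right) = - \frac{214901187647}{2492019138}$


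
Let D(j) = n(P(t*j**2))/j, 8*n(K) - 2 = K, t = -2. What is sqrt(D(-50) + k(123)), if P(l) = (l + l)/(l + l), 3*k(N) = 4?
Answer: sqrt(4773)/60 ≈ 1.1514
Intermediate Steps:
k(N) = 4/3 (k(N) = (1/3)*4 = 4/3)
P(l) = 1 (P(l) = (2*l)/((2*l)) = (2*l)*(1/(2*l)) = 1)
n(K) = 1/4 + K/8
D(j) = 3/(8*j) (D(j) = (1/4 + (1/8)*1)/j = (1/4 + 1/8)/j = 3/(8*j))
sqrt(D(-50) + k(123)) = sqrt((3/8)/(-50) + 4/3) = sqrt((3/8)*(-1/50) + 4/3) = sqrt(-3/400 + 4/3) = sqrt(1591/1200) = sqrt(4773)/60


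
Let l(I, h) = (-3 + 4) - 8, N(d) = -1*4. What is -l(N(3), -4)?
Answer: 7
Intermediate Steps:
N(d) = -4
l(I, h) = -7 (l(I, h) = 1 - 8 = -7)
-l(N(3), -4) = -1*(-7) = 7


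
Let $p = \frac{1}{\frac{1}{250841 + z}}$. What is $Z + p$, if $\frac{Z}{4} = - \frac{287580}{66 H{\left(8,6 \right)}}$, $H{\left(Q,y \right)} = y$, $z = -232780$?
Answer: $\frac{500153}{33} \approx 15156.0$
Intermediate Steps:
$p = 18061$ ($p = \frac{1}{\frac{1}{250841 - 232780}} = \frac{1}{\frac{1}{18061}} = 18061$)
$Z = - \frac{95860}{33}$ ($Z = 4 \left(- \frac{287580}{66 \cdot 6}\right) = 4 \left(- \frac{287580}{396}\right) = 4 \left(\left(-287580\right) \frac{1}{396}\right) = 4 \left(- \frac{23965}{33}\right) = - \frac{95860}{33} \approx -2904.8$)
$Z + p = - \frac{95860}{33} + 18061 = \frac{500153}{33}$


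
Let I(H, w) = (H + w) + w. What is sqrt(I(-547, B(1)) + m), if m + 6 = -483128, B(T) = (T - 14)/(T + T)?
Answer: I*sqrt(483694) ≈ 695.48*I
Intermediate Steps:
B(T) = (-14 + T)/(2*T) (B(T) = (-14 + T)/((2*T)) = (-14 + T)*(1/(2*T)) = (-14 + T)/(2*T))
I(H, w) = H + 2*w
m = -483134 (m = -6 - 483128 = -483134)
sqrt(I(-547, B(1)) + m) = sqrt((-547 + 2*((1/2)*(-14 + 1)/1)) - 483134) = sqrt((-547 + 2*((1/2)*1*(-13))) - 483134) = sqrt((-547 + 2*(-13/2)) - 483134) = sqrt((-547 - 13) - 483134) = sqrt(-560 - 483134) = sqrt(-483694) = I*sqrt(483694)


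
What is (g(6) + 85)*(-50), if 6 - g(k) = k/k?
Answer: -4500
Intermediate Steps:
g(k) = 5 (g(k) = 6 - k/k = 6 - 1*1 = 6 - 1 = 5)
(g(6) + 85)*(-50) = (5 + 85)*(-50) = 90*(-50) = -4500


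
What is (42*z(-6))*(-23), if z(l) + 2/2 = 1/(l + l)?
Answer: 2093/2 ≈ 1046.5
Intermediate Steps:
z(l) = -1 + 1/(2*l) (z(l) = -1 + 1/(l + l) = -1 + 1/(2*l))
(42*z(-6))*(-23) = (42*((1/2 - 1*(-6))/(-6)))*(-23) = (42*(-(1/2 + 6)/6))*(-23) = (42*(-1/6*13/2))*(-23) = (42*(-13/12))*(-23) = -91/2*(-23) = 2093/2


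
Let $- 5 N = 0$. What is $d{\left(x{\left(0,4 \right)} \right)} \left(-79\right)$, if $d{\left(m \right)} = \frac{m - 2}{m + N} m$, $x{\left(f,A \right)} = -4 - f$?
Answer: $474$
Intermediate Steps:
$N = 0$ ($N = \left(- \frac{1}{5}\right) 0 = 0$)
$d{\left(m \right)} = -2 + m$ ($d{\left(m \right)} = \frac{m - 2}{m + 0} m = \frac{-2 + m}{m} m = -2 + m$)
$d{\left(x{\left(0,4 \right)} \right)} \left(-79\right) = \left(-2 - 4\right) \left(-79\right) = \left(-6\right) \left(-79\right) = 474$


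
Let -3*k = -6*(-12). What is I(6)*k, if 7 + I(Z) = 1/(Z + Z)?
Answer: 166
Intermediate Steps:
k = -24 (k = -(-2)*(-12) = -⅓*72 = -24)
I(Z) = -7 + 1/(2*Z) (I(Z) = -7 + 1/(Z + Z) = -7 + 1/(2*Z))
I(6)*k = (-7 + (½)/6)*(-24) = (-7 + (½)*(⅙))*(-24) = (-7 + 1/12)*(-24) = -83/12*(-24) = 166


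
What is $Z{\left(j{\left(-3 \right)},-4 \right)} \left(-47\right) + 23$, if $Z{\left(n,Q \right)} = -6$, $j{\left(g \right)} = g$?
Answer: $305$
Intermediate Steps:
$Z{\left(j{\left(-3 \right)},-4 \right)} \left(-47\right) + 23 = \left(-6\right) \left(-47\right) + 23 = 282 + 23 = 305$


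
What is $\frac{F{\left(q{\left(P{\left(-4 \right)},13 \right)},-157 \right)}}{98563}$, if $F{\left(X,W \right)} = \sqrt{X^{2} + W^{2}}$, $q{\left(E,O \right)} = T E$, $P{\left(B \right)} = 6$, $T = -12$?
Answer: $\frac{\sqrt{29833}}{98563} \approx 0.0017524$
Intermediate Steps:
$q{\left(E,O \right)} = - 12 E$
$F{\left(X,W \right)} = \sqrt{W^{2} + X^{2}}$
$\frac{F{\left(q{\left(P{\left(-4 \right)},13 \right)},-157 \right)}}{98563} = \frac{\sqrt{\left(-157\right)^{2} + \left(\left(-12\right) 6\right)^{2}}}{98563} = \sqrt{24649 + \left(-72\right)^{2}} \cdot \frac{1}{98563} = \sqrt{24649 + 5184} \cdot \frac{1}{98563} = \sqrt{29833} \cdot \frac{1}{98563} = \frac{\sqrt{29833}}{98563}$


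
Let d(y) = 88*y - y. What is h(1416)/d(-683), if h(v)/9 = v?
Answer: -4248/19807 ≈ -0.21447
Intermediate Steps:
h(v) = 9*v
d(y) = 87*y
h(1416)/d(-683) = (9*1416)/((87*(-683))) = 12744/(-59421) = 12744*(-1/59421) = -4248/19807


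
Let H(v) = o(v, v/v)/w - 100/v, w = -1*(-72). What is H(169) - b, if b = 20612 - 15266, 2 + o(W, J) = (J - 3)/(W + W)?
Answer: -21685889/4056 ≈ -5346.6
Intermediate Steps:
o(W, J) = -2 + (-3 + J)/(2*W) (o(W, J) = -2 + (J - 3)/(W + W) = -2 + (-3 + J)/((2*W)) = -2 + (-3 + J)*(1/(2*W)) = -2 + (-3 + J)/(2*W))
b = 5346
w = 72
H(v) = -100/v + (-2 - 4*v)/(144*v) (H(v) = ((-3 + v/v - 4*v)/(2*v))/72 - 100/v = ((-3 + 1 - 4*v)/(2*v))*(1/72) - 100/v = ((-2 - 4*v)/(2*v))*(1/72) - 100/v = (-2 - 4*v)/(144*v) - 100/v = -100/v + (-2 - 4*v)/(144*v))
H(169) - b = (1/72)*(-7201 - 2*169)/169 - 1*5346 = (1/72)*(1/169)*(-7201 - 338) - 5346 = (1/72)*(1/169)*(-7539) - 5346 = -2513/4056 - 5346 = -21685889/4056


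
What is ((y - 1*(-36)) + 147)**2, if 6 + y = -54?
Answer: 15129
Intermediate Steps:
y = -60 (y = -6 - 54 = -60)
((y - 1*(-36)) + 147)**2 = ((-60 - 1*(-36)) + 147)**2 = ((-60 + 36) + 147)**2 = (-24 + 147)**2 = 123**2 = 15129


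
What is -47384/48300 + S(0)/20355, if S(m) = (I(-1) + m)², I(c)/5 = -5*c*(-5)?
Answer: -152039/712425 ≈ -0.21341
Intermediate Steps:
I(c) = 125*c (I(c) = 5*(-5*c*(-5)) = 5*(25*c) = 125*c)
S(m) = (-125 + m)² (S(m) = (125*(-1) + m)² = (-125 + m)²)
-47384/48300 + S(0)/20355 = -47384/48300 + (-125 + 0)²/20355 = -47384*1/48300 + (-125)²*(1/20355) = -11846/12075 + 15625*(1/20355) = -11846/12075 + 3125/4071 = -152039/712425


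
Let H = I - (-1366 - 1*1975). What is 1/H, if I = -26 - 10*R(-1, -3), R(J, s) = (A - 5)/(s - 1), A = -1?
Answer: 1/3300 ≈ 0.00030303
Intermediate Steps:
R(J, s) = -6/(-1 + s) (R(J, s) = (-1 - 5)/(s - 1) = -6/(-1 + s))
I = -41 (I = -26 - (-60)/(-1 - 3) = -26 - (-60)/(-4) = -26 - (-60)*(-1)/4 = -26 - 10*3/2 = -26 - 15 = -41)
H = 3300 (H = -41 - (-1366 - 1*1975) = -41 - (-1366 - 1975) = -41 - 1*(-3341) = -41 + 3341 = 3300)
1/H = 1/3300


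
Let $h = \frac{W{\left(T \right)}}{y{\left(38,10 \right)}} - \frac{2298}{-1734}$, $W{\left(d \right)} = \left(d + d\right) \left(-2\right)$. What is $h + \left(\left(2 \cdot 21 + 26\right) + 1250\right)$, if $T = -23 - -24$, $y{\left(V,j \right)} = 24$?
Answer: $\frac{2287421}{1734} \approx 1319.2$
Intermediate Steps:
$T = 1$ ($T = -23 + 24 = 1$)
$W{\left(d \right)} = - 4 d$ ($W{\left(d \right)} = 2 d \left(-2\right) = - 4 d$)
$h = \frac{2009}{1734}$ ($h = \frac{\left(-4\right) 1}{24} - \frac{2298}{-1734} = \left(-4\right) \frac{1}{24} - - \frac{383}{289} = - \frac{1}{6} + \frac{383}{289} = \frac{2009}{1734} \approx 1.1586$)
$h + \left(\left(2 \cdot 21 + 26\right) + 1250\right) = \frac{2009}{1734} + \left(\left(2 \cdot 21 + 26\right) + 1250\right) = \frac{2009}{1734} + \left(\left(42 + 26\right) + 1250\right) = \frac{2009}{1734} + \left(68 + 1250\right) = \frac{2009}{1734} + 1318 = \frac{2287421}{1734}$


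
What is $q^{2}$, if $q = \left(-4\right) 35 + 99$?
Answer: $1681$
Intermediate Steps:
$q = -41$ ($q = -140 + 99 = -41$)
$q^{2} = \left(-41\right)^{2} = 1681$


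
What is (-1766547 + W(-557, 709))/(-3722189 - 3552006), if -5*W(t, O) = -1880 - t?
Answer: 8831412/36370975 ≈ 0.24281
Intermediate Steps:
W(t, O) = 376 + t/5 (W(t, O) = -(-1880 - t)/5 = 376 + t/5)
(-1766547 + W(-557, 709))/(-3722189 - 3552006) = (-1766547 + (376 + (⅕)*(-557)))/(-3722189 - 3552006) = (-1766547 + (376 - 557/5))/(-7274195) = (-1766547 + 1323/5)*(-1/7274195) = -8831412/5*(-1/7274195) = 8831412/36370975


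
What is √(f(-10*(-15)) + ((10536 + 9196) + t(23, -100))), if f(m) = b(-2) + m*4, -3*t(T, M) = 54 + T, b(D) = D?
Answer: √182739/3 ≈ 142.49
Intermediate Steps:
t(T, M) = -18 - T/3 (t(T, M) = -(54 + T)/3 = -18 - T/3)
f(m) = -2 + 4*m (f(m) = -2 + m*4 = -2 + 4*m)
√(f(-10*(-15)) + ((10536 + 9196) + t(23, -100))) = √((-2 + 4*(-10*(-15))) + ((10536 + 9196) + (-18 - ⅓*23))) = √((-2 + 4*150) + (19732 + (-18 - 23/3))) = √((-2 + 600) + (19732 - 77/3)) = √(598 + 59119/3) = √(60913/3) = √182739/3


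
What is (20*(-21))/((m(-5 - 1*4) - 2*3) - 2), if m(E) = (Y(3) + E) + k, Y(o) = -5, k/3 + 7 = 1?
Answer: 21/2 ≈ 10.500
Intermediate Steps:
k = -18 (k = -21 + 3*1 = -21 + 3 = -18)
m(E) = -23 + E (m(E) = (-5 + E) - 18 = -23 + E)
(20*(-21))/((m(-5 - 1*4) - 2*3) - 2) = (20*(-21))/(((-23 + (-5 - 1*4)) - 2*3) - 2) = -420/(((-23 + (-5 - 4)) - 6) - 2) = -420/(((-23 - 9) - 6) - 2) = -420/((-32 - 6) - 2) = -420/(-38 - 2) = -420/(-40) = -420*(-1/40) = 21/2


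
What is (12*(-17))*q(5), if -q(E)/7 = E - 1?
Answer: 5712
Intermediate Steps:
q(E) = 7 - 7*E (q(E) = -7*(E - 1) = -7*(-1 + E) = 7 - 7*E)
(12*(-17))*q(5) = (12*(-17))*(7 - 7*5) = -204*(7 - 35) = -204*(-28) = 5712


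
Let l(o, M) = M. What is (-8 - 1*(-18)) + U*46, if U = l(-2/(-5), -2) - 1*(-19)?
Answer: 792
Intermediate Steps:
U = 17 (U = -2 - 1*(-19) = -2 + 19 = 17)
(-8 - 1*(-18)) + U*46 = (-8 - 1*(-18)) + 17*46 = (-8 + 18) + 782 = 10 + 782 = 792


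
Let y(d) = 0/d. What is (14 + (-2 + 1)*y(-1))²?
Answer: 196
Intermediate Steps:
y(d) = 0
(14 + (-2 + 1)*y(-1))² = (14 + (-2 + 1)*0)² = (14 - 1*0)² = (14 + 0)² = 14² = 196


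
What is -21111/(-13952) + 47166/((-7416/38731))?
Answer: -1061965272509/4311168 ≈ -2.4633e+5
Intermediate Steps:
-21111/(-13952) + 47166/((-7416/38731)) = -21111*(-1/13952) + 47166/((-7416*1/38731)) = 21111/13952 + 47166/(-7416/38731) = 21111/13952 + 47166*(-38731/7416) = 21111/13952 - 304464391/1236 = -1061965272509/4311168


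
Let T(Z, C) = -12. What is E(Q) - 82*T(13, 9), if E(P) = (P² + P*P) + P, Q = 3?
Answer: 1005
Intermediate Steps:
E(P) = P + 2*P² (E(P) = (P² + P²) + P = 2*P² + P = P + 2*P²)
E(Q) - 82*T(13, 9) = 3*(1 + 2*3) - 82*(-12) = 3*(1 + 6) + 984 = 3*7 + 984 = 21 + 984 = 1005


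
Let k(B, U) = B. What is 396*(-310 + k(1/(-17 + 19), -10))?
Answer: -122562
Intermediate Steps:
396*(-310 + k(1/(-17 + 19), -10)) = 396*(-310 + 1/(-17 + 19)) = 396*(-310 + 1/2) = 396*(-310 + ½) = 396*(-619/2) = -122562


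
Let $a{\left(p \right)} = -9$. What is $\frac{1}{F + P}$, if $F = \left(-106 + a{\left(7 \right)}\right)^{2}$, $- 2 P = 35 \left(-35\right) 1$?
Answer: $\frac{2}{27675} \approx 7.2267 \cdot 10^{-5}$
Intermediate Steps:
$P = \frac{1225}{2}$ ($P = - \frac{35 \left(-35\right) 1}{2} = - \frac{\left(-1225\right) 1}{2} = \left(- \frac{1}{2}\right) \left(-1225\right) = \frac{1225}{2} \approx 612.5$)
$F = 13225$ ($F = \left(-106 - 9\right)^{2} = \left(-115\right)^{2} = 13225$)
$\frac{1}{F + P} = \frac{1}{13225 + \frac{1225}{2}} = \frac{1}{\frac{27675}{2}} = \frac{2}{27675}$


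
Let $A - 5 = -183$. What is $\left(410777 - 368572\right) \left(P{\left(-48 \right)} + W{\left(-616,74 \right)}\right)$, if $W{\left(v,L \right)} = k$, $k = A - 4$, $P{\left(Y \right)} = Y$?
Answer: $-9707150$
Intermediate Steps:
$A = -178$ ($A = 5 - 183 = -178$)
$k = -182$ ($k = -178 - 4 = -182$)
$W{\left(v,L \right)} = -182$
$\left(410777 - 368572\right) \left(P{\left(-48 \right)} + W{\left(-616,74 \right)}\right) = \left(410777 - 368572\right) \left(-48 - 182\right) = \left(410777 - 368572\right) \left(-230\right) = 42205 \left(-230\right) = -9707150$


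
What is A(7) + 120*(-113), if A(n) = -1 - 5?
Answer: -13566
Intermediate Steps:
A(n) = -6
A(7) + 120*(-113) = -6 + 120*(-113) = -6 - 13560 = -13566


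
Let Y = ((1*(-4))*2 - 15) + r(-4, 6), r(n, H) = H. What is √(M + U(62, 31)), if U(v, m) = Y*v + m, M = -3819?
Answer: 3*I*√538 ≈ 69.584*I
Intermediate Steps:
Y = -17 (Y = ((1*(-4))*2 - 15) + 6 = (-4*2 - 15) + 6 = (-8 - 15) + 6 = -23 + 6 = -17)
U(v, m) = m - 17*v (U(v, m) = -17*v + m = m - 17*v)
√(M + U(62, 31)) = √(-3819 + (31 - 17*62)) = √(-3819 + (31 - 1054)) = √(-3819 - 1023) = √(-4842) = 3*I*√538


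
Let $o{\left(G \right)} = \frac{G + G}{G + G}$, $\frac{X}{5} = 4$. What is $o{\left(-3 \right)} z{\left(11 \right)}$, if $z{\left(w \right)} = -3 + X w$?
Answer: $217$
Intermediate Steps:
$X = 20$ ($X = 5 \cdot 4 = 20$)
$o{\left(G \right)} = 1$ ($o{\left(G \right)} = \frac{2 G}{2 G} = 2 G \frac{1}{2 G} = 1$)
$z{\left(w \right)} = -3 + 20 w$
$o{\left(-3 \right)} z{\left(11 \right)} = 1 \left(-3 + 20 \cdot 11\right) = 1 \left(-3 + 220\right) = 1 \cdot 217 = 217$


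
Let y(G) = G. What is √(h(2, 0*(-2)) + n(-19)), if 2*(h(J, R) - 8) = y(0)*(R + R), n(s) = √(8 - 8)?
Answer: 2*√2 ≈ 2.8284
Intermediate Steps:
n(s) = 0 (n(s) = √0 = 0)
h(J, R) = 8 (h(J, R) = 8 + (0*(R + R))/2 = 8 + (0*(2*R))/2 = 8 + (½)*0 = 8 + 0 = 8)
√(h(2, 0*(-2)) + n(-19)) = √(8 + 0) = √8 = 2*√2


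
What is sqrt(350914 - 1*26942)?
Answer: 2*sqrt(80993) ≈ 569.19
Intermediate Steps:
sqrt(350914 - 1*26942) = sqrt(350914 - 26942) = sqrt(323972) = 2*sqrt(80993)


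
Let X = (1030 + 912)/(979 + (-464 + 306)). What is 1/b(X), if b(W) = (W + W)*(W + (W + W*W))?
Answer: 553387661/27033137152 ≈ 0.020471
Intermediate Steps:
X = 1942/821 (X = 1942/(979 - 158) = 1942/821 ≈ 2.3654)
b(W) = 2*W*(W² + 2*W) (b(W) = (2*W)*(W + (W + W²)) = (2*W)*(W² + 2*W) = 2*W*(W² + 2*W))
1/b(X) = 1/(2*(1942/821)²*(2 + 1942/821)) = 1/(2*(3771364/674041)*(3584/821)) = 1/(27033137152/553387661) = 553387661/27033137152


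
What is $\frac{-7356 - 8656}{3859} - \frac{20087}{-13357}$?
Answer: $- \frac{136356551}{51544663} \approx -2.6454$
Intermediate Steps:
$\frac{-7356 - 8656}{3859} - \frac{20087}{-13357} = \left(-16012\right) \frac{1}{3859} - - \frac{20087}{13357} = - \frac{16012}{3859} + \frac{20087}{13357} = - \frac{136356551}{51544663}$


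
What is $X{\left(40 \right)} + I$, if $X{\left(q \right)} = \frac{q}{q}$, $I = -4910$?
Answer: $-4909$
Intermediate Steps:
$X{\left(q \right)} = 1$
$X{\left(40 \right)} + I = 1 - 4910 = -4909$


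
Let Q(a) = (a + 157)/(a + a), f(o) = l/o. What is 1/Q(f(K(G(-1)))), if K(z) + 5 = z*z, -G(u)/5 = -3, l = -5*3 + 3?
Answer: -3/4316 ≈ -0.00069509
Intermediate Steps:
l = -12 (l = -15 + 3 = -12)
G(u) = 15 (G(u) = -5*(-3) = 15)
K(z) = -5 + z² (K(z) = -5 + z*z = -5 + z²)
f(o) = -12/o
Q(a) = (157 + a)/(2*a) (Q(a) = (157 + a)/((2*a)) = (157 + a)*(1/(2*a)) = (157 + a)/(2*a))
1/Q(f(K(G(-1)))) = 1/((157 - 12/(-5 + 15²))/(2*((-12/(-5 + 15²))))) = 1/((157 - 12/(-5 + 225))/(2*((-12/(-5 + 225))))) = 1/((157 - 12/220)/(2*((-12/220)))) = 1/((157 - 12*1/220)/(2*((-12*1/220)))) = 1/((157 - 3/55)/(2*(-3/55))) = 1/((½)*(-55/3)*(8632/55)) = 1/(-4316/3) = -3/4316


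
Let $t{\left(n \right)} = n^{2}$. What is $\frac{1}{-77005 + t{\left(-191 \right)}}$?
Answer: $- \frac{1}{40524} \approx -2.4677 \cdot 10^{-5}$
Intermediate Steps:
$\frac{1}{-77005 + t{\left(-191 \right)}} = \frac{1}{-77005 + \left(-191\right)^{2}} = \frac{1}{-77005 + 36481} = \frac{1}{-40524} = - \frac{1}{40524}$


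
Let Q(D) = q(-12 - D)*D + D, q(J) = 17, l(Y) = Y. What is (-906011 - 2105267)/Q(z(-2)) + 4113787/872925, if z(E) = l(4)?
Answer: -438053942581/10475100 ≈ -41819.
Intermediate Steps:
z(E) = 4
Q(D) = 18*D (Q(D) = 17*D + D = 18*D)
(-906011 - 2105267)/Q(z(-2)) + 4113787/872925 = (-906011 - 2105267)/((18*4)) + 4113787/872925 = -3011278/72 + 4113787*(1/872925) = -3011278*1/72 + 4113787/872925 = -1505639/36 + 4113787/872925 = -438053942581/10475100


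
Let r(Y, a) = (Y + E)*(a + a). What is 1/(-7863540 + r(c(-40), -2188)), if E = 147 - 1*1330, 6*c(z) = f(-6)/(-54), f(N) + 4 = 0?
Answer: -81/217629668 ≈ -3.7219e-7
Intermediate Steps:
f(N) = -4 (f(N) = -4 + 0 = -4)
c(z) = 1/81 (c(z) = (-4/(-54))/6 = (-4*(-1/54))/6 = (⅙)*(2/27) = 1/81)
E = -1183 (E = 147 - 1330 = -1183)
r(Y, a) = 2*a*(-1183 + Y) (r(Y, a) = (Y - 1183)*(a + a) = (-1183 + Y)*(2*a) = 2*a*(-1183 + Y))
1/(-7863540 + r(c(-40), -2188)) = 1/(-7863540 + 2*(-2188)*(-1183 + 1/81)) = 1/(-7863540 + 2*(-2188)*(-95822/81)) = 1/(-7863540 + 419317072/81) = 1/(-217629668/81) = -81/217629668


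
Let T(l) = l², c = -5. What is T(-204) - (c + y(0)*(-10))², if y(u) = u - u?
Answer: 41591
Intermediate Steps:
y(u) = 0
T(-204) - (c + y(0)*(-10))² = (-204)² - (-5 + 0*(-10))² = 41616 - (-5 + 0)² = 41616 - 1*(-5)² = 41616 - 1*25 = 41616 - 25 = 41591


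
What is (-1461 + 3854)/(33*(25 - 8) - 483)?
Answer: 2393/78 ≈ 30.679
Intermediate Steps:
(-1461 + 3854)/(33*(25 - 8) - 483) = 2393/(33*17 - 483) = 2393/(561 - 483) = 2393/78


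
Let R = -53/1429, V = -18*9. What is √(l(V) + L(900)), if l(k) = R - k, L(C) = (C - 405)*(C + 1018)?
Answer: √1939064880715/1429 ≈ 974.46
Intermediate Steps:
L(C) = (-405 + C)*(1018 + C)
V = -162
R = -53/1429 (R = -53*1/1429 = -53/1429 ≈ -0.037089)
l(k) = -53/1429 - k
√(l(V) + L(900)) = √((-53/1429 - 1*(-162)) + (-412290 + 900² + 613*900)) = √((-53/1429 + 162) + (-412290 + 810000 + 551700)) = √(231445/1429 + 949410) = √(1356938335/1429) = √1939064880715/1429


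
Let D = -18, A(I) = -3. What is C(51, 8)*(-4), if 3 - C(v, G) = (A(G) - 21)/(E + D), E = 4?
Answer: -36/7 ≈ -5.1429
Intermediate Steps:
C(v, G) = 9/7 (C(v, G) = 3 - (-3 - 21)/(4 - 18) = 3 - (-24)/(-14) = 3 - (-24)*(-1)/14 = 3 - 1*12/7 = 3 - 12/7 = 9/7)
C(51, 8)*(-4) = (9/7)*(-4) = -36/7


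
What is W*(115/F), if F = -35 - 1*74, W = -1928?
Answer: 221720/109 ≈ 2034.1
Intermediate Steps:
F = -109 (F = -35 - 74 = -109)
W*(115/F) = -221720/(-109) = -221720*(-1)/109 = -1928*(-115/109) = 221720/109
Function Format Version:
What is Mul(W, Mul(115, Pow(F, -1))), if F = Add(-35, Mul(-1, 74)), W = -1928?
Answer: Rational(221720, 109) ≈ 2034.1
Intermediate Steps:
F = -109 (F = Add(-35, -74) = -109)
Mul(W, Mul(115, Pow(F, -1))) = Mul(-1928, Mul(115, Pow(-109, -1))) = Mul(-1928, Mul(115, Rational(-1, 109))) = Mul(-1928, Rational(-115, 109)) = Rational(221720, 109)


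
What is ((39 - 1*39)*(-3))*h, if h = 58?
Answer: 0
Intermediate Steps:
((39 - 1*39)*(-3))*h = ((39 - 1*39)*(-3))*58 = ((39 - 39)*(-3))*58 = (0*(-3))*58 = 0*58 = 0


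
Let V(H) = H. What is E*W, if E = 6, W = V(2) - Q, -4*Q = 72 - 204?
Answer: -186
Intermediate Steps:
Q = 33 (Q = -(72 - 204)/4 = -1/4*(-132) = 33)
W = -31 (W = 2 - 1*33 = 2 - 33 = -31)
E*W = 6*(-31) = -186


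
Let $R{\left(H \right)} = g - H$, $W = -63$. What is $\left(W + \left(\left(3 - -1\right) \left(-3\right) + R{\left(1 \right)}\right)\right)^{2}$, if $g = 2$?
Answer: $5476$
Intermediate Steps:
$R{\left(H \right)} = 2 - H$
$\left(W + \left(\left(3 - -1\right) \left(-3\right) + R{\left(1 \right)}\right)\right)^{2} = \left(-63 + \left(\left(3 - -1\right) \left(-3\right) + \left(2 - 1\right)\right)\right)^{2} = \left(-63 + \left(\left(3 + 1\right) \left(-3\right) + \left(2 - 1\right)\right)\right)^{2} = \left(-63 + \left(4 \left(-3\right) + 1\right)\right)^{2} = \left(-63 + \left(-12 + 1\right)\right)^{2} = \left(-63 - 11\right)^{2} = \left(-74\right)^{2} = 5476$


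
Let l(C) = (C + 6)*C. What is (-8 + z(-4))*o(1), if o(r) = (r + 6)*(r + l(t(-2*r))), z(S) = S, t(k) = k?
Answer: 588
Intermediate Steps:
l(C) = C*(6 + C) (l(C) = (6 + C)*C = C*(6 + C))
o(r) = (6 + r)*(r - 2*r*(6 - 2*r)) (o(r) = (r + 6)*(r + (-2*r)*(6 - 2*r)) = (6 + r)*(r - 2*r*(6 - 2*r)))
(-8 + z(-4))*o(1) = (-8 - 4)*(1*(-66 + 4*1**2 + 13*1)) = -12*(-66 + 4*1 + 13) = -12*(-66 + 4 + 13) = -12*(-49) = 588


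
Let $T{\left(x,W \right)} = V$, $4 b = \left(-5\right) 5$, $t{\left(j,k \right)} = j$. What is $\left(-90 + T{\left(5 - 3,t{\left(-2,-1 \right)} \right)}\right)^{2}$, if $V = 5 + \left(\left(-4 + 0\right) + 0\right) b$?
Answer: $3600$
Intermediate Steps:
$b = - \frac{25}{4}$ ($b = \frac{\left(-5\right) 5}{4} = \frac{1}{4} \left(-25\right) = - \frac{25}{4} \approx -6.25$)
$V = 30$ ($V = 5 + \left(\left(-4 + 0\right) + 0\right) \left(- \frac{25}{4}\right) = 5 + \left(-4 + 0\right) \left(- \frac{25}{4}\right) = 5 - -25 = 5 + 25 = 30$)
$T{\left(x,W \right)} = 30$
$\left(-90 + T{\left(5 - 3,t{\left(-2,-1 \right)} \right)}\right)^{2} = \left(-90 + 30\right)^{2} = \left(-60\right)^{2} = 3600$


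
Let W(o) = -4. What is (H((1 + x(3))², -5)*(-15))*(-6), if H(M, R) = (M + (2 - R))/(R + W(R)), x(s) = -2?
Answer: -80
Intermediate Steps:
H(M, R) = (2 + M - R)/(-4 + R) (H(M, R) = (M + (2 - R))/(R - 4) = (2 + M - R)/(-4 + R))
(H((1 + x(3))², -5)*(-15))*(-6) = (((2 + (1 - 2)² - 1*(-5))/(-4 - 5))*(-15))*(-6) = (((2 + (-1)² + 5)/(-9))*(-15))*(-6) = (-(2 + 1 + 5)/9*(-15))*(-6) = (-⅑*8*(-15))*(-6) = -8/9*(-15)*(-6) = (40/3)*(-6) = -80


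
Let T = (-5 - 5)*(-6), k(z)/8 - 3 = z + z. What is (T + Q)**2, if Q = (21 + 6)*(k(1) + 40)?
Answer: 4928400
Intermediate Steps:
k(z) = 24 + 16*z (k(z) = 24 + 8*(z + z) = 24 + 8*(2*z) = 24 + 16*z)
T = 60 (T = -10*(-6) = 60)
Q = 2160 (Q = (21 + 6)*((24 + 16*1) + 40) = 27*((24 + 16) + 40) = 27*(40 + 40) = 27*80 = 2160)
(T + Q)**2 = (60 + 2160)**2 = 2220**2 = 4928400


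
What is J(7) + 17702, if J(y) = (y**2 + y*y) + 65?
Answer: 17865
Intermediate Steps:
J(y) = 65 + 2*y**2 (J(y) = (y**2 + y**2) + 65 = 2*y**2 + 65 = 65 + 2*y**2)
J(7) + 17702 = (65 + 2*7**2) + 17702 = (65 + 2*49) + 17702 = (65 + 98) + 17702 = 163 + 17702 = 17865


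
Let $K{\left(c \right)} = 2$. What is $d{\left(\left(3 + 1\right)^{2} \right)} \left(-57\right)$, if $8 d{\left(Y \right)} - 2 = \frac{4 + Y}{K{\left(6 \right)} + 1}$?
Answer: $- \frac{247}{4} \approx -61.75$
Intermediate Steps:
$d{\left(Y \right)} = \frac{5}{12} + \frac{Y}{24}$ ($d{\left(Y \right)} = \frac{1}{4} + \frac{\left(4 + Y\right) \frac{1}{2 + 1}}{8} = \frac{1}{4} + \frac{\left(4 + Y\right) \frac{1}{3}}{8} = \frac{1}{4} + \frac{\frac{4}{3} + \frac{Y}{3}}{8} = \frac{1}{4} + \left(\frac{1}{6} + \frac{Y}{24}\right) = \frac{5}{12} + \frac{Y}{24}$)
$d{\left(\left(3 + 1\right)^{2} \right)} \left(-57\right) = \left(\frac{5}{12} + \frac{\left(3 + 1\right)^{2}}{24}\right) \left(-57\right) = \left(\frac{5}{12} + \frac{4^{2}}{24}\right) \left(-57\right) = \left(\frac{5}{12} + \frac{1}{24} \cdot 16\right) \left(-57\right) = \left(\frac{5}{12} + \frac{2}{3}\right) \left(-57\right) = \frac{13}{12} \left(-57\right) = - \frac{247}{4}$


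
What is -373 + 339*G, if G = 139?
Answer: 46748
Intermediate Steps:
-373 + 339*G = -373 + 339*139 = -373 + 47121 = 46748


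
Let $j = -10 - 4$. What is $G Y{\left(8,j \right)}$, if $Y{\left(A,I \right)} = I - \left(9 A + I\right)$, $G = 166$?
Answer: $-11952$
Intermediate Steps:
$j = -14$ ($j = -10 - 4 = -14$)
$Y{\left(A,I \right)} = - 9 A$ ($Y{\left(A,I \right)} = I - \left(I + 9 A\right) = - 9 A$)
$G Y{\left(8,j \right)} = 166 \left(\left(-9\right) 8\right) = 166 \left(-72\right) = -11952$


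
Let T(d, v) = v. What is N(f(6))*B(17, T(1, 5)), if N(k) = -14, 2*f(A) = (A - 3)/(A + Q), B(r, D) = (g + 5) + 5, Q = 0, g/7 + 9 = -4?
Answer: 1134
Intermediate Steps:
g = -91 (g = -63 + 7*(-4) = -63 - 28 = -91)
B(r, D) = -81 (B(r, D) = (-91 + 5) + 5 = -86 + 5 = -81)
f(A) = (-3 + A)/(2*A) (f(A) = ((A - 3)/(A + 0))/2 = ((-3 + A)/A)/2 = (-3 + A)/(2*A))
N(f(6))*B(17, T(1, 5)) = -14*(-81) = 1134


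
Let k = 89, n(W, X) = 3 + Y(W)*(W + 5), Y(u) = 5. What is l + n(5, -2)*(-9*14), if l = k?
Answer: -6589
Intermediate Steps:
n(W, X) = 28 + 5*W (n(W, X) = 3 + 5*(W + 5) = 3 + 5*(5 + W) = 3 + (25 + 5*W) = 28 + 5*W)
l = 89
l + n(5, -2)*(-9*14) = 89 + (28 + 5*5)*(-9*14) = 89 + (28 + 25)*(-126) = 89 + 53*(-126) = 89 - 6678 = -6589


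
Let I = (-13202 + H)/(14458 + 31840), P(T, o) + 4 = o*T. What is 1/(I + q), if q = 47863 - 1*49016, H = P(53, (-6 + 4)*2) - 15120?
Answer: -23149/26705066 ≈ -0.00086684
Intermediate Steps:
P(T, o) = -4 + T*o (P(T, o) = -4 + o*T = -4 + T*o)
H = -15336 (H = (-4 + 53*((-6 + 4)*2)) - 15120 = (-4 + 53*(-2*2)) - 15120 = (-4 + 53*(-4)) - 15120 = (-4 - 212) - 15120 = -216 - 15120 = -15336)
q = -1153 (q = 47863 - 49016 = -1153)
I = -14269/23149 (I = (-13202 - 15336)/(14458 + 31840) = -28538/46298 = -28538*1/46298 = -14269/23149 ≈ -0.61640)
1/(I + q) = 1/(-14269/23149 - 1153) = 1/(-26705066/23149) = -23149/26705066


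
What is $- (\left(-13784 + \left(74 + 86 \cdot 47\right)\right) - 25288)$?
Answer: $34956$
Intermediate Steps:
$- (\left(-13784 + \left(74 + 86 \cdot 47\right)\right) - 25288) = - (\left(-13784 + \left(74 + 4042\right)\right) - 25288) = - (\left(-13784 + 4116\right) - 25288) = - (-9668 - 25288) = \left(-1\right) \left(-34956\right) = 34956$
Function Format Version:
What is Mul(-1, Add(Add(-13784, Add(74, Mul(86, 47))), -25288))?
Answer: 34956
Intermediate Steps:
Mul(-1, Add(Add(-13784, Add(74, Mul(86, 47))), -25288)) = Mul(-1, Add(Add(-13784, Add(74, 4042)), -25288)) = Mul(-1, Add(Add(-13784, 4116), -25288)) = Mul(-1, Add(-9668, -25288)) = Mul(-1, -34956) = 34956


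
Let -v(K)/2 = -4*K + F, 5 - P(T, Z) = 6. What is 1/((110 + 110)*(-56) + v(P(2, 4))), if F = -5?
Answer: -1/12318 ≈ -8.1182e-5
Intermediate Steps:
P(T, Z) = -1 (P(T, Z) = 5 - 1*6 = 5 - 6 = -1)
v(K) = 10 + 8*K (v(K) = -2*(-4*K - 5) = -2*(-5 - 4*K) = 10 + 8*K)
1/((110 + 110)*(-56) + v(P(2, 4))) = 1/((110 + 110)*(-56) + (10 + 8*(-1))) = 1/(220*(-56) + (10 - 8)) = 1/(-12320 + 2) = 1/(-12318) = -1/12318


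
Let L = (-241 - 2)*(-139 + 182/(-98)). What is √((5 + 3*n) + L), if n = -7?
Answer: √1676402/7 ≈ 184.97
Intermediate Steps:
L = 239598/7 (L = -243*(-139 + 182*(-1/98)) = -243*(-139 - 13/7) = -243*(-986/7) = 239598/7 ≈ 34228.)
√((5 + 3*n) + L) = √((5 + 3*(-7)) + 239598/7) = √((5 - 21) + 239598/7) = √(-16 + 239598/7) = √(239486/7) = √1676402/7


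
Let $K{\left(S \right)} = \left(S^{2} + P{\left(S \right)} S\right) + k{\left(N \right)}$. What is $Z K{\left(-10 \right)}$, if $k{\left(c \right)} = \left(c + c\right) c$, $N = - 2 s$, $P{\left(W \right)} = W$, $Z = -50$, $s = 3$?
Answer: $-13600$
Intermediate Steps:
$N = -6$ ($N = \left(-2\right) 3 = -6$)
$k{\left(c \right)} = 2 c^{2}$ ($k{\left(c \right)} = 2 c c = 2 c^{2}$)
$K{\left(S \right)} = 72 + 2 S^{2}$ ($K{\left(S \right)} = \left(S^{2} + S S\right) + 2 \left(-6\right)^{2} = \left(S^{2} + S^{2}\right) + 2 \cdot 36 = 2 S^{2} + 72 = 72 + 2 S^{2}$)
$Z K{\left(-10 \right)} = - 50 \left(72 + 2 \left(-10\right)^{2}\right) = - 50 \left(72 + 2 \cdot 100\right) = - 50 \left(72 + 200\right) = \left(-50\right) 272 = -13600$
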